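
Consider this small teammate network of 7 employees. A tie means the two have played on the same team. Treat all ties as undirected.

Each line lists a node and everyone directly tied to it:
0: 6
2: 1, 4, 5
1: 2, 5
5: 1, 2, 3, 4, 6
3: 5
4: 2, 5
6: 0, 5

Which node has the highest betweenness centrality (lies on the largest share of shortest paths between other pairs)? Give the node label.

5

Unnormalized betweenness of each node: 0:0, 1:0, 2:1/2, 3:0, 4:0, 5:23/2, 6:5.
5 has the largest value, 23/2, making it the main broker — the node through which the most shortest paths run.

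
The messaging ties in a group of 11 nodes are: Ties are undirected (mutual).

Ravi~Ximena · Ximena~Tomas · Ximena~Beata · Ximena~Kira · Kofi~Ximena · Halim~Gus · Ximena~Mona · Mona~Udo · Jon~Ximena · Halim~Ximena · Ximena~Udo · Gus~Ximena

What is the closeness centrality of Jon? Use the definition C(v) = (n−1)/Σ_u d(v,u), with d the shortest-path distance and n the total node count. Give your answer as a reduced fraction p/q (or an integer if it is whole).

Distances from Jon: Beata:2, Gus:2, Halim:2, Kira:2, Kofi:2, Mona:2, Ravi:2, Tomas:2, Udo:2, Ximena:1. Sum = 19.
n = 11, so closeness = 10/19.

10/19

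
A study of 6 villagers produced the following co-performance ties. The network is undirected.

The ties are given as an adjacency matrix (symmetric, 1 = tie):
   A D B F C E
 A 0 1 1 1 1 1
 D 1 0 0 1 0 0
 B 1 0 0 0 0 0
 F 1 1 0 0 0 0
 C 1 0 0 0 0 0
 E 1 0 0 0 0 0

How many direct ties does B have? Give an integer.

B is directly tied to A. That is 1 neighbor, so the degree of B is 1.

1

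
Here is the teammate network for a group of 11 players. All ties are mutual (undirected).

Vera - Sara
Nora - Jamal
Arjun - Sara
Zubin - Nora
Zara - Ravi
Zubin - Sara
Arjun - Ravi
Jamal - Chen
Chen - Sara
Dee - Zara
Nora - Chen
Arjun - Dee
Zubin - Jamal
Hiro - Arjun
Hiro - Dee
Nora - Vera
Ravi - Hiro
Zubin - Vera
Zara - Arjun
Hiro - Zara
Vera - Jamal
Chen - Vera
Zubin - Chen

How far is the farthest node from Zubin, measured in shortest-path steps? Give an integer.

3

Distances from Zubin: Arjun:2, Chen:1, Dee:3, Hiro:3, Jamal:1, Nora:1, Ravi:3, Sara:1, Vera:1, Zara:3.
The largest is 3 (to Dee, Ravi, Hiro, and Zara), so the eccentricity of Zubin is 3.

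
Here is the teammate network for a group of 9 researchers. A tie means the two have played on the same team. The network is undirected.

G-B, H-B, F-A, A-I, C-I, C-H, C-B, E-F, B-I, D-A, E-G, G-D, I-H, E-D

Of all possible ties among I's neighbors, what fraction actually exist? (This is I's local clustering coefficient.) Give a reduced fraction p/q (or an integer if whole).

1/2

I's neighbors: A, B, C, and H (k = 4).
Possible neighbor pairs: C(4,2) = 6. Edges among them: B–C, B–H, C–H → e = 3.
Clustering(I) = 3/6 = 1/2.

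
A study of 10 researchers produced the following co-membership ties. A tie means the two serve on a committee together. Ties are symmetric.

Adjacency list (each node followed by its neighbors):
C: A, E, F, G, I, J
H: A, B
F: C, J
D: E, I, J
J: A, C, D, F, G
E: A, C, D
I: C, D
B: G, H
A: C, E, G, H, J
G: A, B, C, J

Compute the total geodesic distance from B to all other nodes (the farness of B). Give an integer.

Distances from B: A:2, C:2, D:3, E:3, F:3, G:1, H:1, I:3, J:2.
Sum = 2 + 2 + 3 + 3 + 3 + 1 + 1 + 3 + 2 = 20.

20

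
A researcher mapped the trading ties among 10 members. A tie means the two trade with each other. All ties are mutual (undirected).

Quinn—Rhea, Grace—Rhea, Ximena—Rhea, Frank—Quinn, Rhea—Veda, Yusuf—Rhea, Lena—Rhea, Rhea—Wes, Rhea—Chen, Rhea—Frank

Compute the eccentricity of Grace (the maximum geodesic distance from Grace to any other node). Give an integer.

Distances from Grace: Chen:2, Frank:2, Lena:2, Quinn:2, Rhea:1, Veda:2, Wes:2, Ximena:2, Yusuf:2.
The largest is 2 (to Wes, Quinn, Veda, Chen, Lena, Ximena, Yusuf, and Frank), so the eccentricity of Grace is 2.

2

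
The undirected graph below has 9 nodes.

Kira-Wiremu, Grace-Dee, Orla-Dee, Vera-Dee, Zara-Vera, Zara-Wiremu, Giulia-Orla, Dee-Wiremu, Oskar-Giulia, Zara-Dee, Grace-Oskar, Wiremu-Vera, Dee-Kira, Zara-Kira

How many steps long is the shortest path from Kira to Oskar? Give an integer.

One shortest route is Kira – Dee – Grace – Oskar, which uses 3 edges, and at distance 2 from Kira we only reach {Grace, Orla, Vera}, which does not include Oskar. So d(Kira,Oskar) = 3.

3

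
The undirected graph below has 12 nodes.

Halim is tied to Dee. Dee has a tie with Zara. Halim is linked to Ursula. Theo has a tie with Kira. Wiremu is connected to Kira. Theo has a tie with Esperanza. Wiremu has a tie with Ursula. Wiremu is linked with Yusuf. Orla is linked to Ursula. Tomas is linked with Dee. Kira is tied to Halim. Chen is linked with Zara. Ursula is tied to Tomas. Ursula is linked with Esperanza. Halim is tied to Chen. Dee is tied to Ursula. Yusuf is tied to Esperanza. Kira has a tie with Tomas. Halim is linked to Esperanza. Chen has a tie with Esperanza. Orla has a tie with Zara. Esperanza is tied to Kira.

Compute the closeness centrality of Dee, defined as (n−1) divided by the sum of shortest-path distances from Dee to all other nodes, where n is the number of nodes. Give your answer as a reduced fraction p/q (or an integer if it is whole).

11/20

Distances from Dee: Chen:2, Esperanza:2, Halim:1, Kira:2, Orla:2, Theo:3, Tomas:1, Ursula:1, Wiremu:2, Yusuf:3, Zara:1. Sum = 20.
n = 12, so closeness = 11/20.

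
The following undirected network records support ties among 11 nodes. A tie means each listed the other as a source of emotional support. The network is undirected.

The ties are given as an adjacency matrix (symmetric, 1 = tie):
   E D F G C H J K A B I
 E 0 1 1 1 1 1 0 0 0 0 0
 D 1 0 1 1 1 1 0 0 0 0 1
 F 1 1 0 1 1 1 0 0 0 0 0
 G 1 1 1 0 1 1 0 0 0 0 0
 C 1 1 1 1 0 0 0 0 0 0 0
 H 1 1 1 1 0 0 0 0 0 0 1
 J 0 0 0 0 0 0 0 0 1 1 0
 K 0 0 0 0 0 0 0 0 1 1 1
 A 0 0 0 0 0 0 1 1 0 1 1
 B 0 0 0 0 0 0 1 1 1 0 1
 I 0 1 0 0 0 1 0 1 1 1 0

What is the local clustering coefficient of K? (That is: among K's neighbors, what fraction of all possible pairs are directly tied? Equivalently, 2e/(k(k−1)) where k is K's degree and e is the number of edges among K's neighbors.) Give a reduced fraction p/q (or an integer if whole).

1

K's neighbors: A, B, and I (k = 3).
Possible neighbor pairs: C(3,2) = 3. Edges among them: A–B, A–I, B–I → e = 3.
Clustering(K) = 3/3 = 1.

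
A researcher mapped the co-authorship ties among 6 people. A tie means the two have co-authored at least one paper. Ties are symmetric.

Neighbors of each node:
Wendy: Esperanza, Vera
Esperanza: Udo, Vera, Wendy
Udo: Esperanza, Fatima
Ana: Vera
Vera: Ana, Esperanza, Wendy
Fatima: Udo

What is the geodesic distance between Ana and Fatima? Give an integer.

4

One shortest route is Ana – Vera – Esperanza – Udo – Fatima, which uses 4 edges, and at distance 3 from Ana we only reach {Udo}, which does not include Fatima. So d(Ana,Fatima) = 4.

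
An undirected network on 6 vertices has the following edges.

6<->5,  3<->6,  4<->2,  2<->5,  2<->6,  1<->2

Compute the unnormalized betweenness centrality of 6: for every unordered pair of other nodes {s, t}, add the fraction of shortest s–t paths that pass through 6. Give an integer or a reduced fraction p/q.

Pairs whose geodesics pass through 6 — 2–3: 1; 3–1: 1; 3–5: 1; 3–4: 1.
All other pairs contribute 0.
Summing the contributions gives betweenness(6) = 4.

4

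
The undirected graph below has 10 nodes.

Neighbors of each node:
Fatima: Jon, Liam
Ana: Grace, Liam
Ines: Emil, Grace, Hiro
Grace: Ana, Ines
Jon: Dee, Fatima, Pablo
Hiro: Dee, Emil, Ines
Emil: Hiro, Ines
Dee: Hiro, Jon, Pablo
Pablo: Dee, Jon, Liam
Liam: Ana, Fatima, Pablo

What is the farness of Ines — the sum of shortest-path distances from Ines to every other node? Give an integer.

20

Distances from Ines: Ana:2, Dee:2, Emil:1, Fatima:4, Grace:1, Hiro:1, Jon:3, Liam:3, Pablo:3.
Sum = 2 + 2 + 1 + 4 + 1 + 1 + 3 + 3 + 3 = 20.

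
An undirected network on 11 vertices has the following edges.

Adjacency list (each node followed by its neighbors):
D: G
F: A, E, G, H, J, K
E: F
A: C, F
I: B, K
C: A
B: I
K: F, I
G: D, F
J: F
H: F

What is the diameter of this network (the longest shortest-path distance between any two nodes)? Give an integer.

Eccentricity of each node (its greatest distance to any other): A:4, B:5, C:5, D:5, E:4, F:3, G:4, H:4, I:4, J:4, K:3.
The maximum eccentricity is 5, realized for instance by the pair D–B via D – G – F – K – I – B. So the diameter is 5.

5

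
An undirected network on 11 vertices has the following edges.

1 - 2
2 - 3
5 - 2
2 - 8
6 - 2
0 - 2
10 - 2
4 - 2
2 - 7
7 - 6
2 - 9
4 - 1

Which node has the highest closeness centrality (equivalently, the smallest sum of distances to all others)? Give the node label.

Farness (sum of distances to all others) for each node — 0:19, 1:18, 2:10, 3:19, 4:18, 5:19, 6:18, 7:18, 8:19, 9:19, 10:19.
The smallest farness is 10, for 2, so 2 has the highest closeness.

2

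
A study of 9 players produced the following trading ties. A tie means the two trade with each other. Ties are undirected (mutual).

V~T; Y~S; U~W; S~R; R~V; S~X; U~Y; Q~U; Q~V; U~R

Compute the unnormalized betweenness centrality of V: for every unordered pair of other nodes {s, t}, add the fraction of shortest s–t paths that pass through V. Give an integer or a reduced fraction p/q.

Pairs whose geodesics pass through V — S–Q: 1/3; S–T: 1; Q–R: 1/2; Q–X: 1/3; Q–T: 1; R–T: 1; U–T: 2/2; W–T: 2/2; Y–T: 3/3; X–T: 1.
All other pairs contribute 0.
Summing the contributions gives betweenness(V) = 49/6.

49/6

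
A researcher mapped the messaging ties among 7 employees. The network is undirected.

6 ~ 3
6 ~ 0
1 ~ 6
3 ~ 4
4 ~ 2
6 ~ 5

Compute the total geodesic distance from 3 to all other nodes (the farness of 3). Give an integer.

10

Distances from 3: 0:2, 1:2, 2:2, 4:1, 5:2, 6:1.
Sum = 2 + 2 + 2 + 1 + 2 + 1 = 10.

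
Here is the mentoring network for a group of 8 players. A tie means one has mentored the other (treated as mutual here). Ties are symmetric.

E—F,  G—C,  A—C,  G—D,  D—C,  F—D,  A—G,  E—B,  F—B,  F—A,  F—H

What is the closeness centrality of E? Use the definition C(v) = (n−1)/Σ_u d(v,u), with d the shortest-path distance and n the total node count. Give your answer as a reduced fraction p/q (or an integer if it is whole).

1/2

Distances from E: A:2, B:1, C:3, D:2, F:1, G:3, H:2. Sum = 14.
n = 8, so closeness = 7/14 = 1/2.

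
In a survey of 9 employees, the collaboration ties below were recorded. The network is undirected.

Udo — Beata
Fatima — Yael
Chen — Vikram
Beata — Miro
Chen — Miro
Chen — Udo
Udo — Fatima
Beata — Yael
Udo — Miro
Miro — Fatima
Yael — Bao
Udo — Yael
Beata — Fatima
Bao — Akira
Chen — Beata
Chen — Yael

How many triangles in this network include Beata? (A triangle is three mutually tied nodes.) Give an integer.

8

Beata's neighbors: Chen, Fatima, Miro, Udo, and Yael.
Neighbor pairs that are themselves tied: Beata–Chen–Miro; Beata–Chen–Udo; Beata–Chen–Yael; Beata–Fatima–Miro; Beata–Fatima–Udo; Beata–Fatima–Yael; Beata–Miro–Udo; Beata–Udo–Yael. Each forms one triangle with Beata, for 8 in total.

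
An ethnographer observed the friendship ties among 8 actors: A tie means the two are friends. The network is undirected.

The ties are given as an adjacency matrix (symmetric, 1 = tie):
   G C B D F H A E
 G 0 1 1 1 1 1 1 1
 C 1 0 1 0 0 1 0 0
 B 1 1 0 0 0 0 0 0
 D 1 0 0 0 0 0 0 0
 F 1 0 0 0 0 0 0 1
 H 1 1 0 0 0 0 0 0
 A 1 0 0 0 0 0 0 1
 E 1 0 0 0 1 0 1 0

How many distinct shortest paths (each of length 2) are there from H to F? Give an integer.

1

The shortest distance is 2, and the only length-2 path is H–G–F. So there is exactly 1 shortest path.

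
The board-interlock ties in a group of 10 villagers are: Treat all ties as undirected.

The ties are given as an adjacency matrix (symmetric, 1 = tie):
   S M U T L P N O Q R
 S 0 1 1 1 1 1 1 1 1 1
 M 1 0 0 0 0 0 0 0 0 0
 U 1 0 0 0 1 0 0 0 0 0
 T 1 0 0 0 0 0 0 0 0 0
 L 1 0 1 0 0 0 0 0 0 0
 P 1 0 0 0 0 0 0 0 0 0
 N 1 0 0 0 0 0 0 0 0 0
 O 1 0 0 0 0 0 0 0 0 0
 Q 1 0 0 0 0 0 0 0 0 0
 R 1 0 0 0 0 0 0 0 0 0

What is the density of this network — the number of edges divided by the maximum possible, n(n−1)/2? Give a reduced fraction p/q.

2/9

There are 10 edges and 10 nodes, so the maximum possible is C(10,2) = 45.
Density = 10/45 = 2/9.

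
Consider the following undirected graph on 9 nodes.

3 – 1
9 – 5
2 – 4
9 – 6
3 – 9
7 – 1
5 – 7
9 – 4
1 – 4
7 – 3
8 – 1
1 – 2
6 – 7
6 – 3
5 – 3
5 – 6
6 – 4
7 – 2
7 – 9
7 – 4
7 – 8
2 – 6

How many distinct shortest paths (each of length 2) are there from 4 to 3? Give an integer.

4

The shortest distance is 2. The length-2 paths are: 4–1–3; 4–6–3; 4–9–3; 4–7–3.
That gives 4 distinct shortest paths.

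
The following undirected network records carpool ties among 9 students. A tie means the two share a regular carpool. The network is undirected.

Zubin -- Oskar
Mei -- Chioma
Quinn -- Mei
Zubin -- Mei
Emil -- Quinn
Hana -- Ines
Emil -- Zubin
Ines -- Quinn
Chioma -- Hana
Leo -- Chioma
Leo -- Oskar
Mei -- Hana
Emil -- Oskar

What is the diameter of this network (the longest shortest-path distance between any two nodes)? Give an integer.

3

Eccentricity of each node (its greatest distance to any other): Chioma:3, Emil:3, Hana:3, Ines:3, Leo:3, Mei:2, Oskar:3, Quinn:3, Zubin:3.
The maximum eccentricity is 3, realized for instance by the pair Hana–Emil via Hana – Ines – Quinn – Emil. So the diameter is 3.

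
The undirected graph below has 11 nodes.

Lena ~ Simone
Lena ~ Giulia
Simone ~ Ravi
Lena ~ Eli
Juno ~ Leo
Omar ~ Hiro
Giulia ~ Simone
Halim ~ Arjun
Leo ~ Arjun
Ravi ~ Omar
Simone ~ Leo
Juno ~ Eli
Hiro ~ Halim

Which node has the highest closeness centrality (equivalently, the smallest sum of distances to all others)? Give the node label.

Simone

Farness (sum of distances to all others) for each node — Arjun:23, Eli:27, Giulia:25, Halim:27, Hiro:29, Juno:25, Lena:23, Leo:19, Omar:26, Ravi:22, Simone:18.
The smallest farness is 18, for Simone, so Simone has the highest closeness.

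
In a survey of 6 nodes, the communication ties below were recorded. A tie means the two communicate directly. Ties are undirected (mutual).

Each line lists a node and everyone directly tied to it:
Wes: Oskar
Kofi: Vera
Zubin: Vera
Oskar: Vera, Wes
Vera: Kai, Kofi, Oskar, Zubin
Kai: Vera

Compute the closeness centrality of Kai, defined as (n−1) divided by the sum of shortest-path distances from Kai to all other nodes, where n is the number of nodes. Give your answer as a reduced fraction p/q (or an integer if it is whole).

Distances from Kai: Kofi:2, Oskar:2, Vera:1, Wes:3, Zubin:2. Sum = 10.
n = 6, so closeness = 5/10 = 1/2.

1/2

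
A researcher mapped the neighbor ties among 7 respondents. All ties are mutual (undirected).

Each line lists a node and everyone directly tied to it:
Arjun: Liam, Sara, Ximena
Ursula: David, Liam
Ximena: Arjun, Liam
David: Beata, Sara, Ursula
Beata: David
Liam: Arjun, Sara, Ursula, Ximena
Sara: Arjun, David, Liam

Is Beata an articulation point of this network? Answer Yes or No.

No

Even without Beata, every remaining node can still reach every other (the residual graph is connected), so Beata is not a cut vertex.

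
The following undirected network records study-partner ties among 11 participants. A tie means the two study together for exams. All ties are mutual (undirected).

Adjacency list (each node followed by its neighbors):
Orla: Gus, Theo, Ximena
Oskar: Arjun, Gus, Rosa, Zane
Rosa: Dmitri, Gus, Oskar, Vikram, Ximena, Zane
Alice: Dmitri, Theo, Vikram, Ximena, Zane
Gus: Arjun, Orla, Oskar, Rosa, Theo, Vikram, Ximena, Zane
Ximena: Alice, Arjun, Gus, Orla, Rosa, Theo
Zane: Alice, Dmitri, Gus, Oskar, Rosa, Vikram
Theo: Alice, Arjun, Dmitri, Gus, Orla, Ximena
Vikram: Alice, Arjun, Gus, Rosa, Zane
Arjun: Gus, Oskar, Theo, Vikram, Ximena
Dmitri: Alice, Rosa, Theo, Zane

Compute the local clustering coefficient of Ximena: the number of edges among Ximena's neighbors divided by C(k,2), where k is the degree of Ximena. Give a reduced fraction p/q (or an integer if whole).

7/15

Ximena's neighbors: Alice, Arjun, Gus, Orla, Rosa, and Theo (k = 6).
Possible neighbor pairs: C(6,2) = 15. Edges among them: Alice–Theo, Arjun–Gus, Arjun–Theo, Gus–Orla, Gus–Rosa, Gus–Theo, Orla–Theo → e = 7.
Clustering(Ximena) = 7/15.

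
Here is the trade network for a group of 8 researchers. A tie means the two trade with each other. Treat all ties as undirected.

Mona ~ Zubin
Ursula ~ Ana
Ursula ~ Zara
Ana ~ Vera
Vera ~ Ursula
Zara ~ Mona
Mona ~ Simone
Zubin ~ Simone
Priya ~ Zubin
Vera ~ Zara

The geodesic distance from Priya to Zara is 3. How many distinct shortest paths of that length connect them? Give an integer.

The shortest distance is 3, and the only length-3 path is Priya–Zubin–Mona–Zara. So there is exactly 1 shortest path.

1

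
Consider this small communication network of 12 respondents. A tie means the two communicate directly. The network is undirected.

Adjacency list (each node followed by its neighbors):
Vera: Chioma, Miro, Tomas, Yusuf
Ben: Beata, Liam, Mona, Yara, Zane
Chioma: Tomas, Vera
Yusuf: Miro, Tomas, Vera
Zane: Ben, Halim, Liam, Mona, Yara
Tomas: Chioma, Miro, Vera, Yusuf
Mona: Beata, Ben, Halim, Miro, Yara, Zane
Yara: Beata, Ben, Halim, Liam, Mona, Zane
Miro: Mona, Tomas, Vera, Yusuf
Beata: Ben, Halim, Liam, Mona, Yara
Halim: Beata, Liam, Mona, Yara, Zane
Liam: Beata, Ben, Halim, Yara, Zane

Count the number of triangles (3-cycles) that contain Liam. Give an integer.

8

Liam's neighbors: Beata, Ben, Halim, Yara, and Zane.
Neighbor pairs that are themselves tied: Liam–Beata–Ben; Liam–Beata–Halim; Liam–Beata–Yara; Liam–Ben–Yara; Liam–Ben–Zane; Liam–Halim–Yara; Liam–Halim–Zane; Liam–Yara–Zane. Each forms one triangle with Liam, for 8 in total.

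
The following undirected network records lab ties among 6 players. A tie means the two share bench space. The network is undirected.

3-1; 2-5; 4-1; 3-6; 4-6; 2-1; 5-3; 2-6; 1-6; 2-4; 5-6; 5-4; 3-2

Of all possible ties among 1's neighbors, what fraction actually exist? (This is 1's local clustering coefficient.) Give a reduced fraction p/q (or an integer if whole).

1's neighbors: 2, 3, 4, and 6 (k = 4).
Possible neighbor pairs: C(4,2) = 6. Edges among them: 2–3, 2–4, 2–6, 3–6, 4–6 → e = 5.
Clustering(1) = 5/6.

5/6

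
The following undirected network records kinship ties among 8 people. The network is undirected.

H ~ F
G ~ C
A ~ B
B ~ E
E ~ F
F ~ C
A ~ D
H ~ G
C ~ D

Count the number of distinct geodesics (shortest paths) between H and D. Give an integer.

The shortest distance is 3. The length-3 paths are: H–G–C–D; H–F–C–D.
That gives 2 distinct shortest paths.

2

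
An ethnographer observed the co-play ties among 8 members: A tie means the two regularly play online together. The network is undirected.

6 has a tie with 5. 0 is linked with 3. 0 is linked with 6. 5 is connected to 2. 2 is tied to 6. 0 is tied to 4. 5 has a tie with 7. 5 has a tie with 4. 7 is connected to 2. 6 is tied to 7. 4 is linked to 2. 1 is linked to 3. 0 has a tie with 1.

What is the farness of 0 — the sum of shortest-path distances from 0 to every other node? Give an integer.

Distances from 0: 1:1, 2:2, 3:1, 4:1, 5:2, 6:1, 7:2.
Sum = 1 + 2 + 1 + 1 + 2 + 1 + 2 = 10.

10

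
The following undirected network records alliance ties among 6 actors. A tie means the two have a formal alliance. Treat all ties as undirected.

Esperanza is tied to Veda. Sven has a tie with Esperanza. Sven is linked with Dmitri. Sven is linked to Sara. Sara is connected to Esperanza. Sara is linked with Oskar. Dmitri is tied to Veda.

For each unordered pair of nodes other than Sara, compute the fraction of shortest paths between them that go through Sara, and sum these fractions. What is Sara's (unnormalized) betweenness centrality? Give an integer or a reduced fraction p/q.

Pairs whose geodesics pass through Sara — Esperanza–Oskar: 1; Dmitri–Oskar: 1; Veda–Oskar: 1; Sven–Oskar: 1.
All other pairs contribute 0.
Summing the contributions gives betweenness(Sara) = 4.

4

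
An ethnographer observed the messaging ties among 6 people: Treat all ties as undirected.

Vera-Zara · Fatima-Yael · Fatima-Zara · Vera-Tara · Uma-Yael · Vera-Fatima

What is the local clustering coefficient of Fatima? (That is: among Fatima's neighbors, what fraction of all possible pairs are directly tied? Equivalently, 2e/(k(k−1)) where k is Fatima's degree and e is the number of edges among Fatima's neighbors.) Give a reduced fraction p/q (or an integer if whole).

1/3

Fatima's neighbors: Vera, Yael, and Zara (k = 3).
Possible neighbor pairs: C(3,2) = 3. Edges among them: Vera–Zara → e = 1.
Clustering(Fatima) = 1/3.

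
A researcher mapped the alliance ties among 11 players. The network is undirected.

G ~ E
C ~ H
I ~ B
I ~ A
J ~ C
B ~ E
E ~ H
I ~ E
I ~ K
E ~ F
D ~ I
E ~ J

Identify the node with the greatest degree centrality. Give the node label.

Degrees — A:1, B:2, C:2, D:1, E:6, F:1, G:1, H:2, I:5, J:2, K:1.
The maximum is 6, attained only by E.

E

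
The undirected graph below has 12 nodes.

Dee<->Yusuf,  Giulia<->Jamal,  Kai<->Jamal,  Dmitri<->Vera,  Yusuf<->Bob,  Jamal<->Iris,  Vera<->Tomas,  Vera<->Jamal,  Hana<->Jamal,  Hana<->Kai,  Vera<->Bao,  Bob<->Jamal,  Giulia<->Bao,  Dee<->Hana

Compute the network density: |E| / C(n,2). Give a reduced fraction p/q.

There are 14 edges and 12 nodes, so the maximum possible is C(12,2) = 66.
Density = 14/66 = 7/33.

7/33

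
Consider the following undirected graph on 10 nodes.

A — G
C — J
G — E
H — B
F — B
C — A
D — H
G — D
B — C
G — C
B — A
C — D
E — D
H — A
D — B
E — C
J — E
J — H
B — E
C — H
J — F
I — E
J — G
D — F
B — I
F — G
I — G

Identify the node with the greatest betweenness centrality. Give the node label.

Unnormalized betweenness of each node: A:5/12, B:29/6, C:61/30, D:3/2, E:107/60, F:37/60, G:257/60, H:31/30, I:1/6, J:4/3.
B has the largest value, 29/6, making it the main broker — the node through which the most shortest paths run.

B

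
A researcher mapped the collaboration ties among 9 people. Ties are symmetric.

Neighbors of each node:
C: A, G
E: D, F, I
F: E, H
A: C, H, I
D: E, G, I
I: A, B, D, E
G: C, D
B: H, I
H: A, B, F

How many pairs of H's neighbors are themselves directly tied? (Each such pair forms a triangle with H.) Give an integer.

H's neighbors are A, B, and F, but none of them are tied to each other, so no triangle contains H.

0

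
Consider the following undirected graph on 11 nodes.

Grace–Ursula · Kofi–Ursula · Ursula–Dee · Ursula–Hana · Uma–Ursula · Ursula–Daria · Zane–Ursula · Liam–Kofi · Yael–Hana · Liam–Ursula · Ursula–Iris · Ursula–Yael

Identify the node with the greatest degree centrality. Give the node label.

Ursula

Degrees — Daria:1, Dee:1, Grace:1, Hana:2, Iris:1, Kofi:2, Liam:2, Uma:1, Ursula:10, Yael:2, Zane:1.
The maximum is 10, attained only by Ursula.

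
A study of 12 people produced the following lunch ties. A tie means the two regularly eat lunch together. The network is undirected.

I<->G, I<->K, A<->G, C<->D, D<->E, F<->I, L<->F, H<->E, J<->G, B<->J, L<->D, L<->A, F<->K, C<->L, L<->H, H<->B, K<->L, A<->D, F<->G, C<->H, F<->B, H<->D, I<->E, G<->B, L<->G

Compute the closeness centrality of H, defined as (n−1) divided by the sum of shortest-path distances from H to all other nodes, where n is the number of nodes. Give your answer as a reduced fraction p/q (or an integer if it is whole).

Distances from H: A:2, B:1, C:1, D:1, E:1, F:2, G:2, I:2, J:2, K:2, L:1. Sum = 17.
n = 12, so closeness = 11/17.

11/17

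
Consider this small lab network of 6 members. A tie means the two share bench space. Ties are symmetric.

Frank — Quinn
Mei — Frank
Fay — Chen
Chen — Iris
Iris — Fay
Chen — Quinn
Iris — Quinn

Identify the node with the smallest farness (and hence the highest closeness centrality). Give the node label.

Quinn

Farness (sum of distances to all others) for each node — Chen:8, Fay:11, Frank:9, Iris:8, Mei:13, Quinn:7.
The smallest farness is 7, for Quinn, so Quinn has the highest closeness.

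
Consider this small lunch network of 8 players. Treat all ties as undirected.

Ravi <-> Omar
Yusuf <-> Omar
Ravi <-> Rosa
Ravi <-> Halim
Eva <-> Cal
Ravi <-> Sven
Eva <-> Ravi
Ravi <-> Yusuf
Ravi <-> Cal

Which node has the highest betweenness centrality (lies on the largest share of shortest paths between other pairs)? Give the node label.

Ravi

Unnormalized betweenness of each node: Cal:0, Eva:0, Halim:0, Omar:0, Ravi:19, Rosa:0, Sven:0, Yusuf:0.
Ravi has the largest value, 19, making it the main broker — the node through which the most shortest paths run.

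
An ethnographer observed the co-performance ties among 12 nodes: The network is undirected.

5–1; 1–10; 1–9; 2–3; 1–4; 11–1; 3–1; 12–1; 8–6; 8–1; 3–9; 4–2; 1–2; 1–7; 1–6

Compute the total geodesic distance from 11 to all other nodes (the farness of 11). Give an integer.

Distances from 11: 1:1, 2:2, 3:2, 4:2, 5:2, 6:2, 7:2, 8:2, 9:2, 10:2, 12:2.
Sum = 1 + 2 + 2 + 2 + 2 + 2 + 2 + 2 + 2 + 2 + 2 = 21.

21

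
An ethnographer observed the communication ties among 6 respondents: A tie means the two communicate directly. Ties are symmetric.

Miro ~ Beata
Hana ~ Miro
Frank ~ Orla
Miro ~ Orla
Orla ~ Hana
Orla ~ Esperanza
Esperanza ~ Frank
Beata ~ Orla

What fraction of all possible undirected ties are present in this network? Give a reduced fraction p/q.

There are 8 edges and 6 nodes, so the maximum possible is C(6,2) = 15.
Density = 8/15.

8/15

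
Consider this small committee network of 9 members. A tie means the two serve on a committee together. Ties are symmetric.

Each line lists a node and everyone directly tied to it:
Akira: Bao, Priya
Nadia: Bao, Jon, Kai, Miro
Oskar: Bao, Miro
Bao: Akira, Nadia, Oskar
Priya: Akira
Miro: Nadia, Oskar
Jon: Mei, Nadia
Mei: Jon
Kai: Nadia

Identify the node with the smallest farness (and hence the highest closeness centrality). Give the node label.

Nadia

Farness (sum of distances to all others) for each node — Akira:19, Bao:14, Jon:18, Kai:20, Mei:25, Miro:18, Nadia:13, Oskar:19, Priya:26.
The smallest farness is 13, for Nadia, so Nadia has the highest closeness.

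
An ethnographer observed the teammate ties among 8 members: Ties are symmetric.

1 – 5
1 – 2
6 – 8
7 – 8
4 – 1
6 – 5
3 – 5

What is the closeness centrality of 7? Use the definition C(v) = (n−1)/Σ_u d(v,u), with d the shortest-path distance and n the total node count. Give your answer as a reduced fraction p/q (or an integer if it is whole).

7/24

Distances from 7: 1:4, 2:5, 3:4, 4:5, 5:3, 6:2, 8:1. Sum = 24.
n = 8, so closeness = 7/24.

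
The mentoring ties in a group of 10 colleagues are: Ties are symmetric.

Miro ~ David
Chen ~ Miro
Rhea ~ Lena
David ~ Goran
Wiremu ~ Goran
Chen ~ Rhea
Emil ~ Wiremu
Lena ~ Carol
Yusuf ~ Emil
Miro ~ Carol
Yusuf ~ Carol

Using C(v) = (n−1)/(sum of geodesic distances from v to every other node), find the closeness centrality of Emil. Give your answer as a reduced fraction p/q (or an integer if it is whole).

9/23

Distances from Emil: Carol:2, Chen:4, David:3, Goran:2, Lena:3, Miro:3, Rhea:4, Wiremu:1, Yusuf:1. Sum = 23.
n = 10, so closeness = 9/23.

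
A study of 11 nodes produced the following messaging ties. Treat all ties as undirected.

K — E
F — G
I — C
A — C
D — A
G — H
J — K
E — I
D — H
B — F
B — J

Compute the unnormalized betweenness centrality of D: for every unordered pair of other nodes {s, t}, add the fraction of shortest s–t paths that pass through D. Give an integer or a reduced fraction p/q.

10

Pairs whose geodesics pass through D — E–H: 1; I–H: 1; I–G: 1; C–H: 1; C–G: 1; C–F: 1; A–H: 1; A–G: 1; A–F: 1; A–B: 1.
All other pairs contribute 0.
Summing the contributions gives betweenness(D) = 10.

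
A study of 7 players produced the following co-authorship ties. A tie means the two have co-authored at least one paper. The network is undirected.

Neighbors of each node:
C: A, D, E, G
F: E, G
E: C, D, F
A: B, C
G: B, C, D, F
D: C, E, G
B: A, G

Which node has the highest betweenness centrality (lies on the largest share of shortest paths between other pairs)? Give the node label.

Unnormalized betweenness of each node: A:3/4, B:5/6, C:4, D:7/12, E:4/3, F:7/12, G:59/12.
G has the largest value, 59/12, making it the main broker — the node through which the most shortest paths run.

G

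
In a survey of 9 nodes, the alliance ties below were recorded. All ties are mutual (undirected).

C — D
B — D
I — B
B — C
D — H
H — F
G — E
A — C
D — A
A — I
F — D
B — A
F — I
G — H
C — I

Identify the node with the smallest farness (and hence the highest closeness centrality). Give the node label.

Farness (sum of distances to all others) for each node — A:15, B:15, C:15, D:12, E:25, F:14, G:18, H:13, I:15.
The smallest farness is 12, for D, so D has the highest closeness.

D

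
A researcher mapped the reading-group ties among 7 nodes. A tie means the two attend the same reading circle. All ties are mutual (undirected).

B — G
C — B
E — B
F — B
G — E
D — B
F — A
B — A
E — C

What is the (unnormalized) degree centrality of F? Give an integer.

F is directly tied to A and B. That is 2 neighbors, so the degree of F is 2.

2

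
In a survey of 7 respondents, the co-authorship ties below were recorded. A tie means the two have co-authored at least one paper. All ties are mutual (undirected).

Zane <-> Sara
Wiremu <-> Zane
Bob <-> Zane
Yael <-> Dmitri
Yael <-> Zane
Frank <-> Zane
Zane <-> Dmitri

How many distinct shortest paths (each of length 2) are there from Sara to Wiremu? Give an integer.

The shortest distance is 2, and the only length-2 path is Sara–Zane–Wiremu. So there is exactly 1 shortest path.

1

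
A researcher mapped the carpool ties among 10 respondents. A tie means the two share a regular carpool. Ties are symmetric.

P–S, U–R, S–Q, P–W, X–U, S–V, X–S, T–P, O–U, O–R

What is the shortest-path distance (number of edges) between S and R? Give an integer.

3

One shortest route is S – X – U – R, which uses 3 edges, and at distance 2 from S we only reach {T, U, W}, which does not include R. So d(S,R) = 3.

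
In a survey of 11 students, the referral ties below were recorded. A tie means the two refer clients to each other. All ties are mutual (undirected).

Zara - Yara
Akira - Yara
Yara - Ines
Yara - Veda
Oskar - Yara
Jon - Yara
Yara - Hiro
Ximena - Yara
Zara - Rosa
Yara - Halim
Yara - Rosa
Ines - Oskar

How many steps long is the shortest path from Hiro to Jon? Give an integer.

One shortest route is Hiro – Yara – Jon, which uses 2 edges, and Hiro and Jon are not directly tied, so nothing shorter exists. So d(Hiro,Jon) = 2.

2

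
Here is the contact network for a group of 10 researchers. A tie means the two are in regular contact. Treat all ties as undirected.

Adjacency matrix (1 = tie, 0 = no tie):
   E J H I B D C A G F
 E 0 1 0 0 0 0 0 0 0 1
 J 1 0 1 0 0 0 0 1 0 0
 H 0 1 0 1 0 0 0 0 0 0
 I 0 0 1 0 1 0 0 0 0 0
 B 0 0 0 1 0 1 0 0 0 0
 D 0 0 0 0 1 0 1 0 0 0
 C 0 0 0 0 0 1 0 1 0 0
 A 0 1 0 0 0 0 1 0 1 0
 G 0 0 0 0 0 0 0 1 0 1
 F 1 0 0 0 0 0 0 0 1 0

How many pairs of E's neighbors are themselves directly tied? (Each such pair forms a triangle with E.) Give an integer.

E's neighbors are F and J, but none of them are tied to each other, so no triangle contains E.

0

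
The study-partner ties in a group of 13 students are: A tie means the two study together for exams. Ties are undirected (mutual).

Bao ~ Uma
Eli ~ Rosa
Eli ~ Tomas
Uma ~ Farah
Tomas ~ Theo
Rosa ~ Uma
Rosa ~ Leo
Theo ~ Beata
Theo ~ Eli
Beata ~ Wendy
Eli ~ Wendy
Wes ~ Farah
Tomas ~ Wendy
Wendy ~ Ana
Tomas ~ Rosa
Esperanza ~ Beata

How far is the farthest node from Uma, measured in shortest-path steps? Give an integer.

5

Distances from Uma: Ana:4, Bao:1, Beata:4, Eli:2, Esperanza:5, Farah:1, Leo:2, Rosa:1, Theo:3, Tomas:2, Wendy:3, Wes:2.
The largest is 5 (to Esperanza), so the eccentricity of Uma is 5.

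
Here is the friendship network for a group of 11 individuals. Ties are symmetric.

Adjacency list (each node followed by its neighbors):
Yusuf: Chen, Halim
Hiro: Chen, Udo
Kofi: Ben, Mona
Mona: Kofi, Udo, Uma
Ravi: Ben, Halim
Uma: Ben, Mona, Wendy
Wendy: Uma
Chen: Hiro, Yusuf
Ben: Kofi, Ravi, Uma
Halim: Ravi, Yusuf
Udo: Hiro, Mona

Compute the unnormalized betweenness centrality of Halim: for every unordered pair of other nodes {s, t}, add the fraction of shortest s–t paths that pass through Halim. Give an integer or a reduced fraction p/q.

Pairs whose geodesics pass through Halim — Uma–Yusuf: 1; Yusuf–Ravi: 1; Yusuf–Wendy: 1; Yusuf–Ben: 1; Yusuf–Kofi: 1; Ravi–Hiro: 1; Ravi–Chen: 1; Ben–Chen: 1.
All other pairs contribute 0.
Summing the contributions gives betweenness(Halim) = 8.

8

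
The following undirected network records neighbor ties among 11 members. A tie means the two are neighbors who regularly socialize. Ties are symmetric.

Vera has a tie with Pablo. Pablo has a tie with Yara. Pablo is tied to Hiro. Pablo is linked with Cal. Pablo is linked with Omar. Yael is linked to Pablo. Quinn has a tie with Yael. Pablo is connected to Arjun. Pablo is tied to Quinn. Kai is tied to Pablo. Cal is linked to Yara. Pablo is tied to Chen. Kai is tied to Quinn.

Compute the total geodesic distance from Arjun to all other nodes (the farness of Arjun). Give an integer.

Distances from Arjun: Cal:2, Chen:2, Hiro:2, Kai:2, Omar:2, Pablo:1, Quinn:2, Vera:2, Yael:2, Yara:2.
Sum = 2 + 2 + 2 + 2 + 2 + 1 + 2 + 2 + 2 + 2 = 19.

19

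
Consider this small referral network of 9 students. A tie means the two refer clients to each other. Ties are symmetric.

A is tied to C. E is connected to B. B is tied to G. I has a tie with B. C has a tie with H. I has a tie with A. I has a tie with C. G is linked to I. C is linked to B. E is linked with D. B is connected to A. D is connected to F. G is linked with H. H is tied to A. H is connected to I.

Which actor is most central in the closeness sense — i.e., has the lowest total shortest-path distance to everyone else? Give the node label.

Farness (sum of distances to all others) for each node — A:15, B:12, C:15, D:20, E:15, F:27, G:16, H:18, I:14.
The smallest farness is 12, for B, so B has the highest closeness.

B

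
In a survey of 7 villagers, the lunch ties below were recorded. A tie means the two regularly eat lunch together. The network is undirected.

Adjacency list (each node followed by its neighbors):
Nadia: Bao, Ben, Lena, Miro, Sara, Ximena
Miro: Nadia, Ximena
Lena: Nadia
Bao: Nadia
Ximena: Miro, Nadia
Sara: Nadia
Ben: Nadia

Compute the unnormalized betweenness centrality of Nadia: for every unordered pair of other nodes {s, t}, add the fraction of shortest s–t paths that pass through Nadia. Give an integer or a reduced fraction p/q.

14

Pairs whose geodesics pass through Nadia — Sara–Lena: 1; Sara–Ben: 1; Sara–Ximena: 1; Sara–Bao: 1; Sara–Miro: 1; Lena–Ben: 1; Lena–Ximena: 1; Lena–Bao: 1; Lena–Miro: 1; Ben–Ximena: 1; Ben–Bao: 1; Ben–Miro: 1; Ximena–Bao: 1; Bao–Miro: 1.
All other pairs contribute 0.
Summing the contributions gives betweenness(Nadia) = 14.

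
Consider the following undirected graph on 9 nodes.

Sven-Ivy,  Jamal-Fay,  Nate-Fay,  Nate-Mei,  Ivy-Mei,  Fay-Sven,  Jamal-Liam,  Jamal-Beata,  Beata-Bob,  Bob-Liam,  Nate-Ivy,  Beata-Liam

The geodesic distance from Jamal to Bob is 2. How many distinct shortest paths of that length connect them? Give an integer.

2

The shortest distance is 2. The length-2 paths are: Jamal–Liam–Bob; Jamal–Beata–Bob.
That gives 2 distinct shortest paths.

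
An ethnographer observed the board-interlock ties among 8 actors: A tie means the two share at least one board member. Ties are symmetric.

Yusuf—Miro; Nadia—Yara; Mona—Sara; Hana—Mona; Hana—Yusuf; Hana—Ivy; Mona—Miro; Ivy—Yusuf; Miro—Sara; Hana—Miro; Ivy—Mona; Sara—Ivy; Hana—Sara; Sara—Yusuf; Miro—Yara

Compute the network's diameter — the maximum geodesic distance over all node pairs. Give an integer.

Eccentricity of each node (its greatest distance to any other): Hana:3, Ivy:4, Miro:2, Mona:3, Nadia:4, Sara:3, Yara:3, Yusuf:3.
The maximum eccentricity is 4, realized for instance by the pair Ivy–Nadia via Ivy – Mona – Miro – Yara – Nadia. So the diameter is 4.

4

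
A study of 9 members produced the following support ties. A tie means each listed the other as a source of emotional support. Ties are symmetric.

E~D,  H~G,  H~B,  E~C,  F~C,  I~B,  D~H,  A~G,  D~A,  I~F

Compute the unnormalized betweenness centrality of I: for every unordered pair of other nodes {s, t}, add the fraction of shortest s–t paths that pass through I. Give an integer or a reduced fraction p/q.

4

Pairs whose geodesics pass through I — C–B: 1; F–B: 1; F–H: 1; F–G: 1.
All other pairs contribute 0.
Summing the contributions gives betweenness(I) = 4.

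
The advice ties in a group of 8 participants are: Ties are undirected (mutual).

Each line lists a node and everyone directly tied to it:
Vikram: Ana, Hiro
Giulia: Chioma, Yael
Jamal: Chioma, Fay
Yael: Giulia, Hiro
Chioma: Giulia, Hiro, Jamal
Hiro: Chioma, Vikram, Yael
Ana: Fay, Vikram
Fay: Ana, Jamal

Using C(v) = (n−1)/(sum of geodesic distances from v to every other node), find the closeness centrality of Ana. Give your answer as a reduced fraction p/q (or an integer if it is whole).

Distances from Ana: Chioma:3, Fay:1, Giulia:4, Hiro:2, Jamal:2, Vikram:1, Yael:3. Sum = 16.
n = 8, so closeness = 7/16.

7/16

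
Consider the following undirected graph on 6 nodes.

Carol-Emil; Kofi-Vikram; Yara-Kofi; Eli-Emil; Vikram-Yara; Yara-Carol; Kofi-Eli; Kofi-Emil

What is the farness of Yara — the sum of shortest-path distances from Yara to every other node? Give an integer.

Distances from Yara: Carol:1, Eli:2, Emil:2, Kofi:1, Vikram:1.
Sum = 1 + 2 + 2 + 1 + 1 = 7.

7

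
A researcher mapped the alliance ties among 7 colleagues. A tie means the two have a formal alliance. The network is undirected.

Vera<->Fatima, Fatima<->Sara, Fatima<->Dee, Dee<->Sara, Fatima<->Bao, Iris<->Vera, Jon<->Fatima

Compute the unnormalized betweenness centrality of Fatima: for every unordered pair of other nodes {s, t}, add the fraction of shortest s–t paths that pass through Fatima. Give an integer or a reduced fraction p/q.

13

Pairs whose geodesics pass through Fatima — Iris–Jon: 1; Iris–Sara: 1; Iris–Bao: 1; Iris–Dee: 1; Jon–Vera: 1; Jon–Sara: 1; Jon–Bao: 1; Jon–Dee: 1; Vera–Sara: 1; Vera–Bao: 1; Vera–Dee: 1; Sara–Bao: 1; Bao–Dee: 1.
All other pairs contribute 0.
Summing the contributions gives betweenness(Fatima) = 13.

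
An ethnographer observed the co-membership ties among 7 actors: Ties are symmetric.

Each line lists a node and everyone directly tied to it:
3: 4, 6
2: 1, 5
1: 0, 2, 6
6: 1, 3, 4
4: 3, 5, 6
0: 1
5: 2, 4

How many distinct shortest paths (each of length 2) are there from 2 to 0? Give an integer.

1

The shortest distance is 2, and the only length-2 path is 2–1–0. So there is exactly 1 shortest path.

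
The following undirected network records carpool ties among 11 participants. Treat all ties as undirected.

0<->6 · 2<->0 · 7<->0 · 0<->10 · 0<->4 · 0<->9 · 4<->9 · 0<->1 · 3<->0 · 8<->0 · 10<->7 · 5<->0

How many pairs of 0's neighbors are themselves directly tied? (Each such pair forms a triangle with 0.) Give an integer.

2

0's neighbors: 1, 2, 3, 4, 5, 6, 7, 8, 9, and 10.
Neighbor pairs that are themselves tied: 0–4–9; 0–7–10. Each forms one triangle with 0, for 2 in total.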